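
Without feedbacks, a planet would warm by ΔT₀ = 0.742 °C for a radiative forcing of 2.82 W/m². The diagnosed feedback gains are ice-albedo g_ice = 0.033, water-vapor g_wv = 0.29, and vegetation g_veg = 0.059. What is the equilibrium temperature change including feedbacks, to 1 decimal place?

Total gain g = 0.033 + 0.29 + 0.059 = 0.382.
Amplification A = 1/(1 − 0.382) = 1.618.
ΔT = 0.742 × 1.618 = 1.2 °C.

1.2 °C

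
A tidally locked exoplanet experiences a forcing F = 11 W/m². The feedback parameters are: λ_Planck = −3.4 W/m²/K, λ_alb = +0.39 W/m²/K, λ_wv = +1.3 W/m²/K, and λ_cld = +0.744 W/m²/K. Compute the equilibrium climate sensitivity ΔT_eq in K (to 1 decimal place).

Net feedback parameter λ = (−3.4) + (+0.39) + (+1.3) + (+0.744) = -0.966 W/m²/K.
ΔT = −F/λ = −11/(-0.966) = 11.4 K.

11.4 K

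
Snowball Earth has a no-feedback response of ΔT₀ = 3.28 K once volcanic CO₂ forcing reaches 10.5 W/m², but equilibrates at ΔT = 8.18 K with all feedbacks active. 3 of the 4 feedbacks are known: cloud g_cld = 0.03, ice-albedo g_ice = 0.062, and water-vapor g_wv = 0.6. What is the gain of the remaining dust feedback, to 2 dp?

-0.09

Amplification A = ΔT/ΔT₀ = 8.18/3.28 = 2.494.
Total gain g = 1 − 1/A = 1 − 1/2.494 = 0.599.
Known gains sum to 0.03 + 0.062 + 0.6 = 0.692.
g_dust = 0.599 − 0.692 = -0.09.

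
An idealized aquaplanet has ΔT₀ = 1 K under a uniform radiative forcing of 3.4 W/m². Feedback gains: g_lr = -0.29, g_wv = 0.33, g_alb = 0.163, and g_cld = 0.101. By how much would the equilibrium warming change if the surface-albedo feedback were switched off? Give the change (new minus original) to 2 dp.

-0.27 K

Original: g = 0.304, ΔT = 1/(1−0.304) = 1.4368 K.
Without surface-albedo: g' = 0.141, ΔT' = 1/(1−0.141) = 1.1641 K.
Change = 1.1641 − 1.4368 = -0.27 K.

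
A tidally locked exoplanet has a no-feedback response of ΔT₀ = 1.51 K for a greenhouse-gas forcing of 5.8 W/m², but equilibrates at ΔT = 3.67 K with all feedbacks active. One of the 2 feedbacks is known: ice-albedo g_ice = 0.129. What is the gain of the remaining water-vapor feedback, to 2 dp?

Amplification A = ΔT/ΔT₀ = 3.67/1.51 = 2.43.
Total gain g = 1 − 1/A = 1 − 1/2.43 = 0.5885.
The known gain is 0.129.
g_wv = 0.5885 − 0.129 = 0.46.

0.46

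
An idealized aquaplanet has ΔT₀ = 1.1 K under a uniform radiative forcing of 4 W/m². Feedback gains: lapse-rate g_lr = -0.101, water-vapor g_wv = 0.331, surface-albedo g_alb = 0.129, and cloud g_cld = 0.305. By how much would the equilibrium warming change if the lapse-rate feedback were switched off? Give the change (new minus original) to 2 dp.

1.41 K

Original: g = 0.664, ΔT = 1.1/(1−0.664) = 3.2738 K.
Without lapse-rate: g' = 0.765, ΔT' = 1.1/(1−0.765) = 4.6809 K.
Change = 4.6809 − 3.2738 = 1.41 K.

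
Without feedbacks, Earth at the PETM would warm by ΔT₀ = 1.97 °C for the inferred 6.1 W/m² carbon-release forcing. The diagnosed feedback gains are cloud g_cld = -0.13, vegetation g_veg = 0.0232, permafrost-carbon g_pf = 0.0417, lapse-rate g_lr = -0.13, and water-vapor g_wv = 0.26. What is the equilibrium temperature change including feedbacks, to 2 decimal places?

2.11 °C

Total gain g = -0.13 + 0.0232 + 0.0417 − 0.13 + 0.26 = 0.0649.
Amplification A = 1/(1 − 0.0649) = 1.069.
ΔT = 1.97 × 1.069 = 2.11 °C.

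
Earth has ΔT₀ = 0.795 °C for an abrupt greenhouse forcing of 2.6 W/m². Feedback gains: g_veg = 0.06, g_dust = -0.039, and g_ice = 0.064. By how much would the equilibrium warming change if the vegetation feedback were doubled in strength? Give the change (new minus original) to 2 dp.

0.06 °C

Original: g = 0.085, ΔT = 0.795/(1−0.085) = 0.8689 °C.
With doubled vegetation: g' = 0.145, ΔT' = 0.795/(1−0.145) = 0.9298 °C.
Change = 0.9298 − 0.8689 = 0.06 °C.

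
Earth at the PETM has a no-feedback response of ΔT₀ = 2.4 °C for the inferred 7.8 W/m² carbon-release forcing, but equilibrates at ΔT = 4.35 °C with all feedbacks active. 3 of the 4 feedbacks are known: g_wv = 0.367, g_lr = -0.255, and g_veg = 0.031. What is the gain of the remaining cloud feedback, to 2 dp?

Amplification A = ΔT/ΔT₀ = 4.35/2.4 = 1.812.
Total gain g = 1 − 1/A = 1 − 1/1.812 = 0.4481.
Known gains sum to 0.367 − 0.255 + 0.031 = 0.143.
g_cld = 0.4481 − 0.143 = 0.31.

0.31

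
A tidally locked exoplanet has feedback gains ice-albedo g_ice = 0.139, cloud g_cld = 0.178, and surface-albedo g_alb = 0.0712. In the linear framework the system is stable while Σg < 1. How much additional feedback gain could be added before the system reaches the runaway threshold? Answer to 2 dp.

0.61

Current total gain = 0.139 + 0.178 + 0.0712 = 0.3882.
Margin to runaway = 1 − 0.3882 = 0.61.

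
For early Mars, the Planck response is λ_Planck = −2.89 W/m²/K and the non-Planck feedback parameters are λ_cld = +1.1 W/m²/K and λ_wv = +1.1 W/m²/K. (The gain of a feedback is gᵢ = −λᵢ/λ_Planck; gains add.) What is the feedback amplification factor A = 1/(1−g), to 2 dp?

Convert to gains: g_cld = 1.1/2.89 = 0.3806; g_wv = 1.1/2.89 = 0.3806.
Total gain g = 0.7612.
A = 1/(1 − 0.7612) = 4.19.

4.19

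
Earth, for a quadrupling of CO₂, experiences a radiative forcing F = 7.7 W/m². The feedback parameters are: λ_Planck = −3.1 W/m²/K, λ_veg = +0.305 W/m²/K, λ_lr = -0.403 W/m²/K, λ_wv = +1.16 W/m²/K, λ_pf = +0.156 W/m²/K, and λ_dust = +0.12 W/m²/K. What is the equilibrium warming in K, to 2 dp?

4.37 K

Net feedback parameter λ = (−3.1) + (+0.305) + (-0.403) + (+1.16) + (+0.156) + (+0.12) = -1.762 W/m²/K.
ΔT = −F/λ = −7.7/(-1.762) = 4.37 K.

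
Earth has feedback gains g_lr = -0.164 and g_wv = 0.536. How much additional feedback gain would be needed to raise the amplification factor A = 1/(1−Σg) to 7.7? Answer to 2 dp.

0.50

Current total gain = 0.372.
Target gain for A = 7.7: g* = 1 − 1/7.7 = 0.8701.
Additional gain needed = 0.8701 − 0.372 = 0.50.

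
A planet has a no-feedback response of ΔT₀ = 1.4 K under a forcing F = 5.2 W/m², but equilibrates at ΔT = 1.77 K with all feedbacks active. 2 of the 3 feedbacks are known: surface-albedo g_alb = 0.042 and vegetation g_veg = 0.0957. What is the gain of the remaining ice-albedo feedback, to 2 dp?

0.07

Amplification A = ΔT/ΔT₀ = 1.77/1.4 = 1.264.
Total gain g = 1 − 1/A = 1 − 1/1.264 = 0.2089.
Known gains sum to 0.042 + 0.0957 = 0.1377.
g_ice = 0.2089 − 0.1377 = 0.07.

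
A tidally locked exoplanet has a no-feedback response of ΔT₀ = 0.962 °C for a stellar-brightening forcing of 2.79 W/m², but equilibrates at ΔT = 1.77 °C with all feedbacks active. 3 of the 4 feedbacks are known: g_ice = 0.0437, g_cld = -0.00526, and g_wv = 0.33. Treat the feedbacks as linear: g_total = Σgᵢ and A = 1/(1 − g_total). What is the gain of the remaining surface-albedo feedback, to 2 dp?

0.09

Amplification A = ΔT/ΔT₀ = 1.77/0.962 = 1.84.
Total gain g = 1 − 1/A = 1 − 1/1.84 = 0.4565.
Known gains sum to 0.0437 − 0.00526 + 0.33 = 0.36844.
g_alb = 0.4565 − 0.36844 = 0.09.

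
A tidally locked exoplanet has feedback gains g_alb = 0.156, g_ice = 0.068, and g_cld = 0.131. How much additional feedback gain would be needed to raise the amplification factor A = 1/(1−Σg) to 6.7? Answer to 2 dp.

0.50

Current total gain = 0.355.
Target gain for A = 6.7: g* = 1 − 1/6.7 = 0.8507.
Additional gain needed = 0.8507 − 0.355 = 0.50.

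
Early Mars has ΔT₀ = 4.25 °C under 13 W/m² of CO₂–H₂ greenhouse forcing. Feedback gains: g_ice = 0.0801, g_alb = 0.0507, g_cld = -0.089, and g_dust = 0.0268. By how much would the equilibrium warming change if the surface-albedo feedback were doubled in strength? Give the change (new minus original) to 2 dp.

0.26 °C

Original: g = 0.0686, ΔT = 4.25/(1−0.0686) = 4.5630 °C.
With doubled surface-albedo: g' = 0.1193, ΔT' = 4.25/(1−0.1193) = 4.8257 °C.
Change = 4.8257 − 4.5630 = 0.26 °C.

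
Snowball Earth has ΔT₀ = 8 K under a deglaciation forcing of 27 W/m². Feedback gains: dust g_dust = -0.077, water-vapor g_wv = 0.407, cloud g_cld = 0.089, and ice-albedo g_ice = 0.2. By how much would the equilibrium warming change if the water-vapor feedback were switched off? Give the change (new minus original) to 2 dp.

-10.85 K

Original: g = 0.619, ΔT = 8/(1−0.619) = 20.9974 K.
Without water-vapor: g' = 0.212, ΔT' = 8/(1−0.212) = 10.1523 K.
Change = 10.1523 − 20.9974 = -10.85 K.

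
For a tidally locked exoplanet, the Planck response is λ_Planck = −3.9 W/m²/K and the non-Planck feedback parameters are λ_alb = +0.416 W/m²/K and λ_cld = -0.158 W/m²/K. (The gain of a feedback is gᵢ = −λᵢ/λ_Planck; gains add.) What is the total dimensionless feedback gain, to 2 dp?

Convert to gains: g_alb = 0.416/3.9 = 0.1067; g_cld = -0.158/3.9 = -0.04051.
Total gain g = 0.06619.

0.07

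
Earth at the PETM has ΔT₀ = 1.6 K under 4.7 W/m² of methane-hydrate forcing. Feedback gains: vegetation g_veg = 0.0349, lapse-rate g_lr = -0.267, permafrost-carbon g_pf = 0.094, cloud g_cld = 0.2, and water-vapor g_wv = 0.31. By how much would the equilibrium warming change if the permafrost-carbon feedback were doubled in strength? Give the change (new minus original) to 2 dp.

Original: g = 0.3719, ΔT = 1.6/(1−0.3719) = 2.5474 K.
With doubled permafrost-carbon: g' = 0.4659, ΔT' = 1.6/(1−0.4659) = 2.9957 K.
Change = 2.9957 − 2.5474 = 0.45 K.

0.45 K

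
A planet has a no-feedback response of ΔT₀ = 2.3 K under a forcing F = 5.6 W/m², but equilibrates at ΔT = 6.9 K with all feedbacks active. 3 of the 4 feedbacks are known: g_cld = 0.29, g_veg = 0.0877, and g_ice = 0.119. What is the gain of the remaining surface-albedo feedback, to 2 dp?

Amplification A = ΔT/ΔT₀ = 6.9/2.3 = 3.
Total gain g = 1 − 1/A = 1 − 1/3 = 0.6667.
Known gains sum to 0.29 + 0.0877 + 0.119 = 0.4967.
g_alb = 0.6667 − 0.4967 = 0.17.

0.17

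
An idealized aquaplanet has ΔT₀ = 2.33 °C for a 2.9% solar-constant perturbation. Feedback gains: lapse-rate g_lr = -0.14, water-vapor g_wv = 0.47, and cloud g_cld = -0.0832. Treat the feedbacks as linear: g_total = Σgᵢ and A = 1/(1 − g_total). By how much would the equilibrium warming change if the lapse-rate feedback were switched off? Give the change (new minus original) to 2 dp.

0.71 °C

Original: g = 0.2468, ΔT = 2.33/(1−0.2468) = 3.0935 °C.
Without lapse-rate: g' = 0.3868, ΔT' = 2.33/(1−0.3868) = 3.7997 °C.
Change = 3.7997 − 3.0935 = 0.71 °C.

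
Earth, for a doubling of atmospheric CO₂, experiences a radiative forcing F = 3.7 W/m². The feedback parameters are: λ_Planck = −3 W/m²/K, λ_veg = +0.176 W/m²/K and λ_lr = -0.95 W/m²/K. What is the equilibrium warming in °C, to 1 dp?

1.0 °C

Net feedback parameter λ = (−3) + (+0.176) + (-0.95) = -3.774 W/m²/K.
ΔT = −F/λ = −3.7/(-3.774) = 1.0 °C.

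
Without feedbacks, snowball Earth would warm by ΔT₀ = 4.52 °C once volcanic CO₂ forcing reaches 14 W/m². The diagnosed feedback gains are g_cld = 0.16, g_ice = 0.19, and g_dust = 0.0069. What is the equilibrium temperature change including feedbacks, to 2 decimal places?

Total gain g = 0.16 + 0.19 + 0.0069 = 0.3569.
Amplification A = 1/(1 − 0.3569) = 1.555.
ΔT = 4.52 × 1.555 = 7.03 °C.

7.03 °C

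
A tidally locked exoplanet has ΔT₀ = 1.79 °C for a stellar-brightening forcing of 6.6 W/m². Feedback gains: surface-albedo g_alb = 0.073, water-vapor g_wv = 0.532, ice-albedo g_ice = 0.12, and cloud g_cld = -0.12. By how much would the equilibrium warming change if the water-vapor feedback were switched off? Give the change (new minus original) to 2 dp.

-2.60 °C

Original: g = 0.605, ΔT = 1.79/(1−0.605) = 4.5316 °C.
Without water-vapor: g' = 0.073, ΔT' = 1.79/(1−0.073) = 1.9310 °C.
Change = 1.9310 − 4.5316 = -2.60 °C.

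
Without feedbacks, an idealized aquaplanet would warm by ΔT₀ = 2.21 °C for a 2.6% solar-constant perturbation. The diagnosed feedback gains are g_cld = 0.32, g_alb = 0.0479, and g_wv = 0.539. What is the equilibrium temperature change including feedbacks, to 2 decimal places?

Total gain g = 0.32 + 0.0479 + 0.539 = 0.9069.
Amplification A = 1/(1 − 0.9069) = 10.74.
ΔT = 2.21 × 10.74 = 23.74 °C.

23.74 °C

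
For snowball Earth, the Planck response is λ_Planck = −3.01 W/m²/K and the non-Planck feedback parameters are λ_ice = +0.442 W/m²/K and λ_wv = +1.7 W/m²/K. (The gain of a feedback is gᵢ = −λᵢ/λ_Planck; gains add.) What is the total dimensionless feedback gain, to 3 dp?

Convert to gains: g_ice = 0.442/3.01 = 0.1468; g_wv = 1.7/3.01 = 0.5648.
Total gain g = 0.7116.

0.712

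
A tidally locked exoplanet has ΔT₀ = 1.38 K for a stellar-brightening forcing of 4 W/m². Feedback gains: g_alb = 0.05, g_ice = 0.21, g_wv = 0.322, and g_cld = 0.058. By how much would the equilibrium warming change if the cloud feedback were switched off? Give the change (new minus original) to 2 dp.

-0.53 K

Original: g = 0.64, ΔT = 1.38/(1−0.64) = 3.8333 K.
Without cloud: g' = 0.582, ΔT' = 1.38/(1−0.582) = 3.3014 K.
Change = 3.3014 − 3.8333 = -0.53 K.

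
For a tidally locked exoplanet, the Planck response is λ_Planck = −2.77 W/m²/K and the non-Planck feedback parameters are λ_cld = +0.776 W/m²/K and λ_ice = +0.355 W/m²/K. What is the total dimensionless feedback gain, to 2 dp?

Convert to gains: g_cld = 0.776/2.77 = 0.2801; g_ice = 0.355/2.77 = 0.1282.
Total gain g = 0.4083.

0.41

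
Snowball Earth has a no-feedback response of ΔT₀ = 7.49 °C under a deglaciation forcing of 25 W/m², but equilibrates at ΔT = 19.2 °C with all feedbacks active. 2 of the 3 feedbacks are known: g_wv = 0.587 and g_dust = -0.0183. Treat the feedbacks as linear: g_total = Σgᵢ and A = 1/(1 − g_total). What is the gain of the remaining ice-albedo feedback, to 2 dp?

Amplification A = ΔT/ΔT₀ = 19.2/7.49 = 2.563.
Total gain g = 1 − 1/A = 1 − 1/2.563 = 0.6098.
Known gains sum to 0.587 − 0.0183 = 0.5687.
g_ice = 0.6098 − 0.5687 = 0.04.

0.04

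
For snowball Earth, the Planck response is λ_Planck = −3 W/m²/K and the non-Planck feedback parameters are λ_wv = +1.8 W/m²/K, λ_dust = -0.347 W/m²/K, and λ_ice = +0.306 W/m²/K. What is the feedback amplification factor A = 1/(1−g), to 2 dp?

2.42

Convert to gains: g_wv = 1.8/3 = 0.6; g_dust = -0.347/3 = -0.1157; g_ice = 0.306/3 = 0.102.
Total gain g = 0.5863.
A = 1/(1 − 0.5863) = 2.42.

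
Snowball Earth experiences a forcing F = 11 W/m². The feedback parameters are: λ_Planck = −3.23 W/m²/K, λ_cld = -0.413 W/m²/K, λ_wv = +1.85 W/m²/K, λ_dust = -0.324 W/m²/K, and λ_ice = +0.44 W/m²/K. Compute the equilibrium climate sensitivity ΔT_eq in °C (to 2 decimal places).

Net feedback parameter λ = (−3.23) + (-0.413) + (+1.85) + (-0.324) + (+0.44) = -1.677 W/m²/K.
ΔT = −F/λ = −11/(-1.677) = 6.56 °C.

6.56 °C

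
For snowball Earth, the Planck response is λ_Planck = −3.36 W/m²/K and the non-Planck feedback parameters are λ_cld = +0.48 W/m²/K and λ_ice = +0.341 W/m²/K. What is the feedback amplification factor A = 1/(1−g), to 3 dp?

Convert to gains: g_cld = 0.48/3.36 = 0.1429; g_ice = 0.341/3.36 = 0.1015.
Total gain g = 0.2444.
A = 1/(1 − 0.2444) = 1.323.

1.323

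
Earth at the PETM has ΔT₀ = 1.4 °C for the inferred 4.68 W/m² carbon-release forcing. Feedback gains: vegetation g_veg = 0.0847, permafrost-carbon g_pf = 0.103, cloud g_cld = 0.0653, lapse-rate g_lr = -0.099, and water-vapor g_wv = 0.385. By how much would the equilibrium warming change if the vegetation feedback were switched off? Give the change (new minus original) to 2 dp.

Original: g = 0.539, ΔT = 1.4/(1−0.539) = 3.0369 °C.
Without vegetation: g' = 0.4543, ΔT' = 1.4/(1−0.4543) = 2.5655 °C.
Change = 2.5655 − 3.0369 = -0.47 °C.

-0.47 °C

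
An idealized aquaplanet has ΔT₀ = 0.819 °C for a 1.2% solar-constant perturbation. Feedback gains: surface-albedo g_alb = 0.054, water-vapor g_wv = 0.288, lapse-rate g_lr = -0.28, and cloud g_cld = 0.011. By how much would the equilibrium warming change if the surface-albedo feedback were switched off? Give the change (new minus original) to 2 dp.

Original: g = 0.073, ΔT = 0.819/(1−0.073) = 0.8835 °C.
Without surface-albedo: g' = 0.019, ΔT' = 0.819/(1−0.019) = 0.8349 °C.
Change = 0.8349 − 0.8835 = -0.05 °C.

-0.05 °C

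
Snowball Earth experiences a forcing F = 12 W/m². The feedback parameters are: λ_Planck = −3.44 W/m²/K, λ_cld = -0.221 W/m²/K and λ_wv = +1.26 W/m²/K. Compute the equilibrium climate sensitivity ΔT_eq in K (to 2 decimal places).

Net feedback parameter λ = (−3.44) + (-0.221) + (+1.26) = -2.401 W/m²/K.
ΔT = −F/λ = −12/(-2.401) = 5.00 K.

5.00 K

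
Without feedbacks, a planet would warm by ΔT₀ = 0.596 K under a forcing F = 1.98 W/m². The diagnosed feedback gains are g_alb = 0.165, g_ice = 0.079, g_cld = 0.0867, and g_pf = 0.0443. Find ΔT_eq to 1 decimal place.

Total gain g = 0.165 + 0.079 + 0.0867 + 0.0443 = 0.375.
Amplification A = 1/(1 − 0.375) = 1.6.
ΔT = 0.596 × 1.6 = 1.0 K.

1.0 K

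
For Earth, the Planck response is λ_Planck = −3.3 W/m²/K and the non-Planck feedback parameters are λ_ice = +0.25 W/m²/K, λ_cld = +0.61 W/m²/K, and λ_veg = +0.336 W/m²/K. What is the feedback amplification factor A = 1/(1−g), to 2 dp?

1.57

Convert to gains: g_ice = 0.25/3.3 = 0.07576; g_cld = 0.61/3.3 = 0.1848; g_veg = 0.336/3.3 = 0.1018.
Total gain g = 0.36236.
A = 1/(1 − 0.36236) = 1.57.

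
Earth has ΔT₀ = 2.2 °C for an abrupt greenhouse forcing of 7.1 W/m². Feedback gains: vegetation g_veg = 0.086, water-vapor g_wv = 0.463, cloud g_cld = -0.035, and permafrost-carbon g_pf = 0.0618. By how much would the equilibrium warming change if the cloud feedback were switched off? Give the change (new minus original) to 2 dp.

0.47 °C

Original: g = 0.5758, ΔT = 2.2/(1−0.5758) = 5.1862 °C.
Without cloud: g' = 0.6108, ΔT' = 2.2/(1−0.6108) = 5.6526 °C.
Change = 5.6526 − 5.1862 = 0.47 °C.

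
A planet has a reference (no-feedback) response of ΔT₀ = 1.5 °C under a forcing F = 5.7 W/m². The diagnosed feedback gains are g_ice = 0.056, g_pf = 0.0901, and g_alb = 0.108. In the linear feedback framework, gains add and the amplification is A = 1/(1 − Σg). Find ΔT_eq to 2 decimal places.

Total gain g = 0.056 + 0.0901 + 0.108 = 0.2541.
Amplification A = 1/(1 − 0.2541) = 1.341.
ΔT = 1.5 × 1.341 = 2.01 °C.

2.01 °C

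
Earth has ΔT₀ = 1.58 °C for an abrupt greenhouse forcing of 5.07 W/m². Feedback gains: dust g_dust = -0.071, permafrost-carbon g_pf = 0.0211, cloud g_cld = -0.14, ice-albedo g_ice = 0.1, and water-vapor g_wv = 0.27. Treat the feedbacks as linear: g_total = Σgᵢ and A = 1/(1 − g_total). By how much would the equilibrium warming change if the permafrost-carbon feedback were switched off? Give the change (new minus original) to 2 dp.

-0.05 °C

Original: g = 0.1801, ΔT = 1.58/(1−0.1801) = 1.9271 °C.
Without permafrost-carbon: g' = 0.159, ΔT' = 1.58/(1−0.159) = 1.8787 °C.
Change = 1.8787 − 1.9271 = -0.05 °C.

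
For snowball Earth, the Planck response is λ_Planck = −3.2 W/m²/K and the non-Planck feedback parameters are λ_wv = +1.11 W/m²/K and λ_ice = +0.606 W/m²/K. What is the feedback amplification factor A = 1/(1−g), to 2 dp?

Convert to gains: g_wv = 1.11/3.2 = 0.3469; g_ice = 0.606/3.2 = 0.1894.
Total gain g = 0.5363.
A = 1/(1 − 0.5363) = 2.16.

2.16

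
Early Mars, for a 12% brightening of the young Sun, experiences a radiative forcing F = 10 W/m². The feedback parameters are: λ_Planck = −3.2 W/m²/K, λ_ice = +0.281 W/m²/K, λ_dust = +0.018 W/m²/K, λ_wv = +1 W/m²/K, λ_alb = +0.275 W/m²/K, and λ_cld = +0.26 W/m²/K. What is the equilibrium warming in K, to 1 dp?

Net feedback parameter λ = (−3.2) + (+0.281) + (+0.018) + (+1) + (+0.275) + (+0.26) = -1.366 W/m²/K.
ΔT = −F/λ = −10/(-1.366) = 7.3 K.

7.3 K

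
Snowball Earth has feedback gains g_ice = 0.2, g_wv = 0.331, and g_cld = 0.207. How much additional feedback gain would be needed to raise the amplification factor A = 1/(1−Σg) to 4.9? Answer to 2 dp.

Current total gain = 0.738.
Target gain for A = 4.9: g* = 1 − 1/4.9 = 0.7959.
Additional gain needed = 0.7959 − 0.738 = 0.06.

0.06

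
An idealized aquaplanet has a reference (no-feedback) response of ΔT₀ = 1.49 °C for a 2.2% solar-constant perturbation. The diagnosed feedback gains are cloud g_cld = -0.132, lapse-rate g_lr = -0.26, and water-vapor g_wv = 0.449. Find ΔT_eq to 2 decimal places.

Total gain g = -0.132 − 0.26 + 0.449 = 0.057.
Amplification A = 1/(1 − 0.057) = 1.06.
ΔT = 1.49 × 1.06 = 1.58 °C.

1.58 °C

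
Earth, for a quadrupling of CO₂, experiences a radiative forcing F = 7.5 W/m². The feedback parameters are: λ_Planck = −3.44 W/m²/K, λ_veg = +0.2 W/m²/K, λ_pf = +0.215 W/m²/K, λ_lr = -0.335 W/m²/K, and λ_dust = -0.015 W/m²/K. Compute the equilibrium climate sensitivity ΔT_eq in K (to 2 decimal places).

2.22 K

Net feedback parameter λ = (−3.44) + (+0.2) + (+0.215) + (-0.335) + (-0.015) = -3.375 W/m²/K.
ΔT = −F/λ = −7.5/(-3.375) = 2.22 K.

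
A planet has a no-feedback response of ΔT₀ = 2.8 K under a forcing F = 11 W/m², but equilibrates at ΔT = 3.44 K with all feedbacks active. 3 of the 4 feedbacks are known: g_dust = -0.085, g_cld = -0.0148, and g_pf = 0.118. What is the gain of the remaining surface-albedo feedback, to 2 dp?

Amplification A = ΔT/ΔT₀ = 3.44/2.8 = 1.229.
Total gain g = 1 − 1/A = 1 − 1/1.229 = 0.1863.
Known gains sum to -0.085 − 0.0148 + 0.118 = 0.0182.
g_alb = 0.1863 − 0.0182 = 0.17.

0.17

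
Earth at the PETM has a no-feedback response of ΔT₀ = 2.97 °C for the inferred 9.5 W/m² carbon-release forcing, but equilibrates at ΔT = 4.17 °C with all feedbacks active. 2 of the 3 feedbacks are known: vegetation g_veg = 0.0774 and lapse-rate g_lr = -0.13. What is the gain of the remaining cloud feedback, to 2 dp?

Amplification A = ΔT/ΔT₀ = 4.17/2.97 = 1.404.
Total gain g = 1 − 1/A = 1 − 1/1.404 = 0.2877.
Known gains sum to 0.0774 − 0.13 = -0.0526.
g_cld = 0.2877 + 0.0526 = 0.34.

0.34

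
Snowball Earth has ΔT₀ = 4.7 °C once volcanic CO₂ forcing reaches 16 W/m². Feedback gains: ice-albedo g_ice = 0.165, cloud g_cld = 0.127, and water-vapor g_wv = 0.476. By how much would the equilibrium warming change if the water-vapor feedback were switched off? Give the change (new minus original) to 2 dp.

Original: g = 0.768, ΔT = 4.7/(1−0.768) = 20.2586 °C.
Without water-vapor: g' = 0.292, ΔT' = 4.7/(1−0.292) = 6.6384 °C.
Change = 6.6384 − 20.2586 = -13.62 °C.

-13.62 °C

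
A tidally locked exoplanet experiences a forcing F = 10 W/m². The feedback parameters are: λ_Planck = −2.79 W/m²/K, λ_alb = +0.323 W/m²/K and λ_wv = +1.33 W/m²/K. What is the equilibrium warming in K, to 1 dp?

Net feedback parameter λ = (−2.79) + (+0.323) + (+1.33) = -1.137 W/m²/K.
ΔT = −F/λ = −10/(-1.137) = 8.8 K.

8.8 K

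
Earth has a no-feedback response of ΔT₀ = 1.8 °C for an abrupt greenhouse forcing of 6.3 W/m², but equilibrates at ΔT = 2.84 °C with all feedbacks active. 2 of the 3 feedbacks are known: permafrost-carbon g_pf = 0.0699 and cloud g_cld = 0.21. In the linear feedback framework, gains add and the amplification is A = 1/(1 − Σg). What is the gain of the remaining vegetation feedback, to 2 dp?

Amplification A = ΔT/ΔT₀ = 2.84/1.8 = 1.578.
Total gain g = 1 − 1/A = 1 − 1/1.578 = 0.3663.
Known gains sum to 0.0699 + 0.21 = 0.2799.
g_veg = 0.3663 − 0.2799 = 0.09.

0.09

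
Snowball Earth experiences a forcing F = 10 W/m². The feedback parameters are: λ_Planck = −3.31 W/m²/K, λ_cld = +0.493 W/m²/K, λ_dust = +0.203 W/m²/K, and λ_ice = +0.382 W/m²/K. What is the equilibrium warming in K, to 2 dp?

4.48 K

Net feedback parameter λ = (−3.31) + (+0.493) + (+0.203) + (+0.382) = -2.232 W/m²/K.
ΔT = −F/λ = −10/(-2.232) = 4.48 K.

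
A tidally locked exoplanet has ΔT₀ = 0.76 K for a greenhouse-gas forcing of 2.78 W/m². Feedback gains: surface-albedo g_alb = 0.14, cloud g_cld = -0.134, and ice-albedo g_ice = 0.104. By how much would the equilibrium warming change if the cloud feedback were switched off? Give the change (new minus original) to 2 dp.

Original: g = 0.11, ΔT = 0.76/(1−0.11) = 0.8539 K.
Without cloud: g' = 0.244, ΔT' = 0.76/(1−0.244) = 1.0053 K.
Change = 1.0053 − 0.8539 = 0.15 K.

0.15 K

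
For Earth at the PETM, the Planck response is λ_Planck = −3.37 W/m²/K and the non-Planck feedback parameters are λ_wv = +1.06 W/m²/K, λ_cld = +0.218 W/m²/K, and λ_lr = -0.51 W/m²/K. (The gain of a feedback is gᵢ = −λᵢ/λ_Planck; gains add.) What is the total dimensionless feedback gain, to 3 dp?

Convert to gains: g_wv = 1.06/3.37 = 0.3145; g_cld = 0.218/3.37 = 0.06469; g_lr = -0.51/3.37 = -0.1513.
Total gain g = 0.22789.

0.228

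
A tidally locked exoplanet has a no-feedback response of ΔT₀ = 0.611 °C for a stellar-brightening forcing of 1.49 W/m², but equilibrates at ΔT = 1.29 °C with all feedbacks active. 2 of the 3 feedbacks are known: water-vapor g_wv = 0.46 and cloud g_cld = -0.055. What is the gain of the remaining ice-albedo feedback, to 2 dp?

Amplification A = ΔT/ΔT₀ = 1.29/0.611 = 2.111.
Total gain g = 1 − 1/A = 1 − 1/2.111 = 0.5263.
Known gains sum to 0.46 − 0.055 = 0.405.
g_ice = 0.5263 − 0.405 = 0.12.

0.12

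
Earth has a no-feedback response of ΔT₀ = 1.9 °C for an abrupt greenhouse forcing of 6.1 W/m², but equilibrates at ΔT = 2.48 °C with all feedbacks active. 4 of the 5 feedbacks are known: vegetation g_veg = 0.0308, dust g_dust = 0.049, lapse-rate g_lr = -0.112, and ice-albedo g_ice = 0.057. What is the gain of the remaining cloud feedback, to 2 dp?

Amplification A = ΔT/ΔT₀ = 2.48/1.9 = 1.305.
Total gain g = 1 − 1/A = 1 − 1/1.305 = 0.2337.
Known gains sum to 0.0308 + 0.049 − 0.112 + 0.057 = 0.0248.
g_cld = 0.2337 − 0.0248 = 0.21.

0.21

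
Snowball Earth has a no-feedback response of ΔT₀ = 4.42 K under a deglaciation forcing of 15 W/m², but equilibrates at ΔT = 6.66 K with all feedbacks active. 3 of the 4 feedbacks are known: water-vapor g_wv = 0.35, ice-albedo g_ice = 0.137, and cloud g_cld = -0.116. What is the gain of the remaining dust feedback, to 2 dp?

-0.03

Amplification A = ΔT/ΔT₀ = 6.66/4.42 = 1.507.
Total gain g = 1 − 1/A = 1 − 1/1.507 = 0.3364.
Known gains sum to 0.35 + 0.137 − 0.116 = 0.371.
g_dust = 0.3364 − 0.371 = -0.03.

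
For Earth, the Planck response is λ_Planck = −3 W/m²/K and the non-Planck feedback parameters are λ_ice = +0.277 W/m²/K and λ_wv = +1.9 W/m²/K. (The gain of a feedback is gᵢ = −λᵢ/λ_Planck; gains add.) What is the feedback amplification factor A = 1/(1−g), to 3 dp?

3.645

Convert to gains: g_ice = 0.277/3 = 0.09233; g_wv = 1.9/3 = 0.6333.
Total gain g = 0.72563.
A = 1/(1 − 0.72563) = 3.645.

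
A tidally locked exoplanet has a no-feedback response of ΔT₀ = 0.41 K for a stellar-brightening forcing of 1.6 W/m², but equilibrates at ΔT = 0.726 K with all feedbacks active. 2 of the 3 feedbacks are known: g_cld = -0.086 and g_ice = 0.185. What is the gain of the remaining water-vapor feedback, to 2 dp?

Amplification A = ΔT/ΔT₀ = 0.726/0.41 = 1.771.
Total gain g = 1 − 1/A = 1 − 1/1.771 = 0.4353.
Known gains sum to -0.086 + 0.185 = 0.099.
g_wv = 0.4353 − 0.099 = 0.34.

0.34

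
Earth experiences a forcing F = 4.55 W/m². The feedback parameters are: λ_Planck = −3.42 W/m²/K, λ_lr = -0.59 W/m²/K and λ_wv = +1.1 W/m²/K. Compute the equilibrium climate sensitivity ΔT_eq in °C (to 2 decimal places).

Net feedback parameter λ = (−3.42) + (-0.59) + (+1.1) = -2.91 W/m²/K.
ΔT = −F/λ = −4.55/(-2.91) = 1.56 °C.

1.56 °C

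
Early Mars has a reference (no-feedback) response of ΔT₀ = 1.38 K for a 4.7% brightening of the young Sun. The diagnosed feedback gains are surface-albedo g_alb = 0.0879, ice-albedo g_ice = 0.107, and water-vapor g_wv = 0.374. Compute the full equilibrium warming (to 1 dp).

Total gain g = 0.0879 + 0.107 + 0.374 = 0.5689.
Amplification A = 1/(1 − 0.5689) = 2.32.
ΔT = 1.38 × 2.32 = 3.2 K.

3.2 K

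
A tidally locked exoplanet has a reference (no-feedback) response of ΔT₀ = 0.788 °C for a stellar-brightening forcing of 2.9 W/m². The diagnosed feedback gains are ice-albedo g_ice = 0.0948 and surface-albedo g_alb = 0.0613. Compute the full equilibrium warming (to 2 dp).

Total gain g = 0.0948 + 0.0613 = 0.1561.
Amplification A = 1/(1 − 0.1561) = 1.185.
ΔT = 0.788 × 1.185 = 0.93 °C.

0.93 °C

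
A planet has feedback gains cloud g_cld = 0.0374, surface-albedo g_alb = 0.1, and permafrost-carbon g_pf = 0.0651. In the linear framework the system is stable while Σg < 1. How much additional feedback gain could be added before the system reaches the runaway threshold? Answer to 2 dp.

0.80

Current total gain = 0.0374 + 0.1 + 0.0651 = 0.2025.
Margin to runaway = 1 − 0.2025 = 0.80.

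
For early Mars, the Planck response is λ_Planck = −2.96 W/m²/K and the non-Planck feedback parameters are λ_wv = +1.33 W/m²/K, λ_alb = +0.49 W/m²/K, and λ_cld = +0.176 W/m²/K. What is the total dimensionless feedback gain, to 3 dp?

Convert to gains: g_wv = 1.33/2.96 = 0.4493; g_alb = 0.49/2.96 = 0.1655; g_cld = 0.176/2.96 = 0.05946.
Total gain g = 0.67426.

0.674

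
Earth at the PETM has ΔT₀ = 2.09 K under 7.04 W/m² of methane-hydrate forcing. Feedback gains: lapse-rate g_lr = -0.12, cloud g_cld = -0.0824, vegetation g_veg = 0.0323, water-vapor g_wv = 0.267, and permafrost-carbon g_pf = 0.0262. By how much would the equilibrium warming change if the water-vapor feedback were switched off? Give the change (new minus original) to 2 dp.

-0.56 K

Original: g = 0.1231, ΔT = 2.09/(1−0.1231) = 2.3834 K.
Without water-vapor: g' = -0.1439, ΔT' = 2.09/(1+0.1439) = 1.8271 K.
Change = 1.8271 − 2.3834 = -0.56 K.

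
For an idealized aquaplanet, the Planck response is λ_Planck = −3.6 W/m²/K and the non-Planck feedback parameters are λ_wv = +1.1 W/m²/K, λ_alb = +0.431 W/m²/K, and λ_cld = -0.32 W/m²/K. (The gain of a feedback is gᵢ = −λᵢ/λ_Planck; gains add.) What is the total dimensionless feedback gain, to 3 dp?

0.336

Convert to gains: g_wv = 1.1/3.6 = 0.3056; g_alb = 0.431/3.6 = 0.1197; g_cld = -0.32/3.6 = -0.08889.
Total gain g = 0.33641.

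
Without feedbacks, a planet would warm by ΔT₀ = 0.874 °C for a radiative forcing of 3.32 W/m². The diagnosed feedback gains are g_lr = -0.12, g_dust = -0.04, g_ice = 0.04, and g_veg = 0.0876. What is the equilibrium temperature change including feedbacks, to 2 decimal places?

0.85 °C

Total gain g = -0.12 − 0.04 + 0.04 + 0.0876 = -0.0324.
Amplification A = 1/(1 + 0.0324) = 0.9686.
ΔT = 0.874 × 0.9686 = 0.85 °C.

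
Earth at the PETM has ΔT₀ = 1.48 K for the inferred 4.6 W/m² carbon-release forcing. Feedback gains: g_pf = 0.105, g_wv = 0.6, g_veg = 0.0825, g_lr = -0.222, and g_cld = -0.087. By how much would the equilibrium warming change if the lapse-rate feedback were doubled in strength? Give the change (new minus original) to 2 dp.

-0.85 K

Original: g = 0.4785, ΔT = 1.48/(1−0.4785) = 2.8380 K.
With doubled lapse-rate: g' = 0.2565, ΔT' = 1.48/(1−0.2565) = 1.9906 K.
Change = 1.9906 − 2.8380 = -0.85 K.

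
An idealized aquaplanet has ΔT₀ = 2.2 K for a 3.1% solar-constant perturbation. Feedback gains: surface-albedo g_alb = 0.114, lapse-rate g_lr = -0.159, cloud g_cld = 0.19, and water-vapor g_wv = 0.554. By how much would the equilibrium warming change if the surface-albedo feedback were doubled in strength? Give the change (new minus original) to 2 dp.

Original: g = 0.699, ΔT = 2.2/(1−0.699) = 7.3090 K.
With doubled surface-albedo: g' = 0.813, ΔT' = 2.2/(1−0.813) = 11.7647 K.
Change = 11.7647 − 7.3090 = 4.46 K.

4.46 K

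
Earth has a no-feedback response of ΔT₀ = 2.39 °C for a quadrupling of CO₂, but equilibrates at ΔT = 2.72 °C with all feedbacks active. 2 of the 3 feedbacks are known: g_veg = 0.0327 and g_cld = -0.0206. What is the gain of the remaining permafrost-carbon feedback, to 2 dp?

Amplification A = ΔT/ΔT₀ = 2.72/2.39 = 1.138.
Total gain g = 1 − 1/A = 1 − 1/1.138 = 0.1213.
Known gains sum to 0.0327 − 0.0206 = 0.0121.
g_pf = 0.1213 − 0.0121 = 0.11.

0.11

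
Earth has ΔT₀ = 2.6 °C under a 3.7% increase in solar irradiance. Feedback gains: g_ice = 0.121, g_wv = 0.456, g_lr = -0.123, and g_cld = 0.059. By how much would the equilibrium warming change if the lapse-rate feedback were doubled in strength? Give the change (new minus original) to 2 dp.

Original: g = 0.513, ΔT = 2.6/(1−0.513) = 5.3388 °C.
With doubled lapse-rate: g' = 0.39, ΔT' = 2.6/(1−0.39) = 4.2623 °C.
Change = 4.2623 − 5.3388 = -1.08 °C.

-1.08 °C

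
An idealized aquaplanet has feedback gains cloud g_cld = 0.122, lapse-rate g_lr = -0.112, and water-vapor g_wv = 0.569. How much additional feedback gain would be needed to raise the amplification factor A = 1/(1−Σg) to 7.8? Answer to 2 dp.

Current total gain = 0.579.
Target gain for A = 7.8: g* = 1 − 1/7.8 = 0.8718.
Additional gain needed = 0.8718 − 0.579 = 0.29.

0.29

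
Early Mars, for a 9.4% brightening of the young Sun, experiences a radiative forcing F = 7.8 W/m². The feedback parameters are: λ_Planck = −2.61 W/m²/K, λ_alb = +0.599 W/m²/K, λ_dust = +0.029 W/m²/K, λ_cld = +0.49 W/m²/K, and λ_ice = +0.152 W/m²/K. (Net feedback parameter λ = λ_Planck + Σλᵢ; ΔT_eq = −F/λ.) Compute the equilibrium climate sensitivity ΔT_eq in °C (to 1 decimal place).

5.8 °C

Net feedback parameter λ = (−2.61) + (+0.599) + (+0.029) + (+0.49) + (+0.152) = -1.34 W/m²/K.
ΔT = −F/λ = −7.8/(-1.34) = 5.8 °C.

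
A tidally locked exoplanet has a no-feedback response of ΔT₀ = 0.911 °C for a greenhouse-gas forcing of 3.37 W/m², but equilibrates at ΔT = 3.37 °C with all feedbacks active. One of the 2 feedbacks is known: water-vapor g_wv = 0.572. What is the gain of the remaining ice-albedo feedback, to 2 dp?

0.16

Amplification A = ΔT/ΔT₀ = 3.37/0.911 = 3.699.
Total gain g = 1 − 1/A = 1 − 1/3.699 = 0.7297.
The known gain is 0.572.
g_ice = 0.7297 − 0.572 = 0.16.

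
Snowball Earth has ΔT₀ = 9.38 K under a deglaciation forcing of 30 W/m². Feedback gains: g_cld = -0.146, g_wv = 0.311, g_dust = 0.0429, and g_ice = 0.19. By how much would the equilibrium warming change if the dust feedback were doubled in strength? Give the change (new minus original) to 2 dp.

1.20 K

Original: g = 0.3979, ΔT = 9.38/(1−0.3979) = 15.5788 K.
With doubled dust: g' = 0.4408, ΔT' = 9.38/(1−0.4408) = 16.7740 K.
Change = 16.7740 − 15.5788 = 1.20 K.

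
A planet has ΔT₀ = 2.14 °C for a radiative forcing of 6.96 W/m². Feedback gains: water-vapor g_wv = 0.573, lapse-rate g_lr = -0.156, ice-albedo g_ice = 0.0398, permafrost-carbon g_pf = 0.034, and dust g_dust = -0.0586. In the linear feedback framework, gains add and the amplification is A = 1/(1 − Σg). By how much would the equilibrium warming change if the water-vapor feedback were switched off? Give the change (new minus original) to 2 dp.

Original: g = 0.4322, ΔT = 2.14/(1−0.4322) = 3.7689 °C.
Without water-vapor: g' = -0.1408, ΔT' = 2.14/(1+0.1408) = 1.8759 °C.
Change = 1.8759 − 3.7689 = -1.89 °C.

-1.89 °C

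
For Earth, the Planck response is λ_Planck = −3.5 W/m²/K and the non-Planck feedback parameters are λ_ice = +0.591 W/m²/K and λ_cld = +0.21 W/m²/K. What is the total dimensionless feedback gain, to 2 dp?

0.23

Convert to gains: g_ice = 0.591/3.5 = 0.1689; g_cld = 0.21/3.5 = 0.06.
Total gain g = 0.2289.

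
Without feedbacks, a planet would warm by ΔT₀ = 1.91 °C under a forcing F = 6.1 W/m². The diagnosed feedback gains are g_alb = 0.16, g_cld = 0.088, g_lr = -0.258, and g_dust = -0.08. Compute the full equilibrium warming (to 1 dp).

Total gain g = 0.16 + 0.088 − 0.258 − 0.08 = -0.09.
Amplification A = 1/(1 + 0.09) = 0.9174.
ΔT = 1.91 × 0.9174 = 1.8 °C.

1.8 °C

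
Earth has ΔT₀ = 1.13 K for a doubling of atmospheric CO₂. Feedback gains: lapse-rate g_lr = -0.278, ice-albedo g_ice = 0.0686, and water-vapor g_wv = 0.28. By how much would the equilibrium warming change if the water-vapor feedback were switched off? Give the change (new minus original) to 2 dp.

Original: g = 0.0706, ΔT = 1.13/(1−0.0706) = 1.2158 K.
Without water-vapor: g' = -0.2094, ΔT' = 1.13/(1+0.2094) = 0.9343 K.
Change = 0.9343 − 1.2158 = -0.28 K.

-0.28 K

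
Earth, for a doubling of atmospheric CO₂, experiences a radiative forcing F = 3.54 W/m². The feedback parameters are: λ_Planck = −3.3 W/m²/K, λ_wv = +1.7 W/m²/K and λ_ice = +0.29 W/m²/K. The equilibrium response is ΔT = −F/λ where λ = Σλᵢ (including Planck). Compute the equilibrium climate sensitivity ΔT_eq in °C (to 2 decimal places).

2.70 °C

Net feedback parameter λ = (−3.3) + (+1.7) + (+0.29) = -1.31 W/m²/K.
ΔT = −F/λ = −3.54/(-1.31) = 2.70 °C.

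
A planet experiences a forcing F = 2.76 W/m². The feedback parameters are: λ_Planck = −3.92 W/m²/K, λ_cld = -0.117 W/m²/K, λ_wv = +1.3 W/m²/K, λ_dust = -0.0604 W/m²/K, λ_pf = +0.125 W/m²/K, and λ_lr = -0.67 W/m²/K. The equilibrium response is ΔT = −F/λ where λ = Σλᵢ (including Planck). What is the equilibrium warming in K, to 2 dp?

0.83 K

Net feedback parameter λ = (−3.92) + (-0.117) + (+1.3) + (-0.0604) + (+0.125) + (-0.67) = -3.3424 W/m²/K.
ΔT = −F/λ = −2.76/(-3.3424) = 0.83 K.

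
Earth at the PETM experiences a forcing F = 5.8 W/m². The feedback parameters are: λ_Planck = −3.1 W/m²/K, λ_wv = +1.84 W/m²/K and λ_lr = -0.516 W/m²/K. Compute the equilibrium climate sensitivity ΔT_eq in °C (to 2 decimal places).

3.27 °C

Net feedback parameter λ = (−3.1) + (+1.84) + (-0.516) = -1.776 W/m²/K.
ΔT = −F/λ = −5.8/(-1.776) = 3.27 °C.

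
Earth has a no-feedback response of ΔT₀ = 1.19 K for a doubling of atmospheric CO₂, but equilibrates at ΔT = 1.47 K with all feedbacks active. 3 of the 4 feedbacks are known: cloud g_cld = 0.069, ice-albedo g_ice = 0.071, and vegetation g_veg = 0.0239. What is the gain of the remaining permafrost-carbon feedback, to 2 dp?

Amplification A = ΔT/ΔT₀ = 1.47/1.19 = 1.235.
Total gain g = 1 − 1/A = 1 − 1/1.235 = 0.1903.
Known gains sum to 0.069 + 0.071 + 0.0239 = 0.1639.
g_pf = 0.1903 − 0.1639 = 0.03.

0.03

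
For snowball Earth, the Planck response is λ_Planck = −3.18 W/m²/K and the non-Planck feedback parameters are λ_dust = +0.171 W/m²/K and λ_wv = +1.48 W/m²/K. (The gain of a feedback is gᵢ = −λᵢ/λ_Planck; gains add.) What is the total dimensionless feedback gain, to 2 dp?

Convert to gains: g_dust = 0.171/3.18 = 0.05377; g_wv = 1.48/3.18 = 0.4654.
Total gain g = 0.51917.

0.52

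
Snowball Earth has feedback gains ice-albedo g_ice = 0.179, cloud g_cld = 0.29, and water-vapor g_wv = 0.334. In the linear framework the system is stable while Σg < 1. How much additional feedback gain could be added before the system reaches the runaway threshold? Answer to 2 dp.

0.20

Current total gain = 0.179 + 0.29 + 0.334 = 0.803.
Margin to runaway = 1 − 0.803 = 0.20.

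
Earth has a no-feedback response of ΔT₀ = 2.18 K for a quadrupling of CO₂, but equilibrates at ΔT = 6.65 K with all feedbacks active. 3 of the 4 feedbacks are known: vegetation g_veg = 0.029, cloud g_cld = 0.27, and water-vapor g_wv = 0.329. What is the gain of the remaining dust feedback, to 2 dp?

0.04

Amplification A = ΔT/ΔT₀ = 6.65/2.18 = 3.05.
Total gain g = 1 − 1/A = 1 − 1/3.05 = 0.6721.
Known gains sum to 0.029 + 0.27 + 0.329 = 0.628.
g_dust = 0.6721 − 0.628 = 0.04.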